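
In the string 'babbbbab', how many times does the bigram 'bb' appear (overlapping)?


Scanning 'babbbbab' for bigram 'bb':
  Position 0: 'ba' -> no
  Position 1: 'ab' -> no
  Position 2: 'bb' -> MATCH
  Position 3: 'bb' -> MATCH
  Position 4: 'bb' -> MATCH
  Position 5: 'ba' -> no
  Position 6: 'ab' -> no
Total matches: 3

3


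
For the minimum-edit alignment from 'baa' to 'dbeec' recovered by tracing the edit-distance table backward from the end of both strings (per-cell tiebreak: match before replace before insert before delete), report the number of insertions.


Edit distance = 4. Backtracking from cell (3, 5) with preference match > replace > insert > delete,
then listing the resulting alignment 'baa' -> 'dbeec' left to right:
  Step 1: insert 'd' [insertion #1]
  Step 2: keep 'b'
  Step 3: insert 'e' [insertion #2]
  Step 4: replace a->e
  Step 5: replace a->c
Total insertions: 2

2


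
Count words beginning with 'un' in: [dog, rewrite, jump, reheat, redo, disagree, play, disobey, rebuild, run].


Checking each word for prefix 'un':
  'dog' -> no (count: 0)
  'rewrite' -> no (count: 0)
  'jump' -> no (count: 0)
  'reheat' -> no (count: 0)
  'redo' -> no (count: 0)
  'disagree' -> no (count: 0)
  'play' -> no (count: 0)
  'disobey' -> no (count: 0)
  'rebuild' -> no (count: 0)
  'run' -> no (count: 0)
Total with prefix 'un': 0

0


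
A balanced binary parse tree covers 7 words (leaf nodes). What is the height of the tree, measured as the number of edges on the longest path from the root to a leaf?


In a balanced binary tree with n leaves the deepest leaf is ceil(log2(n)) edges below the root.
log2(7) = 2.8074
ceil(2.8074) = 3
height (edges) = 3

3


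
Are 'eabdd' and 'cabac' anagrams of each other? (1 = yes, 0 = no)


Sort characters of 'eabdd': 'abdde'
Sort characters of 'cabac': 'aabcc'
Sorted forms differ -> they are NOT anagrams
Result: 0

0


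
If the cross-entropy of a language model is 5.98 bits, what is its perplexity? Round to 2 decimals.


Perplexity formula: PP = 2^H
H = 5.98
PP = 2^5.98
Decompose: 2^5.98 = 2^5 * 2^0.98
2^5 = 32, 2^0.98 ~ 1.9724654
PP ~ 32 * 1.9724654 = 63.1188928
Rounded to 2 decimals: 63.12

63.12


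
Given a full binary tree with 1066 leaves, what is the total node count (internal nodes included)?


Leaf nodes (terminals): 1066
Internal nodes = n - 1 = 1066 - 1 = 1065
Total = leaves + internal = 1066 + 1065 = 2131

2131


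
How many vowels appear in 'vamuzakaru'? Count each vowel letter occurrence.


Scanning each character of 'vamuzakaru':
  Position 1: 'v' -> consonant (running count: 0)
  Position 2: 'a' -> vowel (running count: 1)
  Position 3: 'm' -> consonant (running count: 1)
  Position 4: 'u' -> vowel (running count: 2)
  Position 5: 'z' -> consonant (running count: 2)
  Position 6: 'a' -> vowel (running count: 3)
  Position 7: 'k' -> consonant (running count: 3)
  Position 8: 'a' -> vowel (running count: 4)
  Position 9: 'r' -> consonant (running count: 4)
  Position 10: 'u' -> vowel (running count: 5)
Total vowels: 5

5


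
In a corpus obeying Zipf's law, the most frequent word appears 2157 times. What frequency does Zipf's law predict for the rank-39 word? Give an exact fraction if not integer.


Zipf's law: freq(rank) = f1 / rank
f1 = 2157, rank = 39
freq = 2157 / 39
GCD(2157, 39) = 3
Simplified: 719/13

719/13


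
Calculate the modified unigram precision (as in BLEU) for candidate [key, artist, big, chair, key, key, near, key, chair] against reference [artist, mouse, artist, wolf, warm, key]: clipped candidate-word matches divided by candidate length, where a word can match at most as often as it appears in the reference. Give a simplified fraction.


Reference word counts: {'artist': 2, 'key': 1, 'mouse': 1, 'warm': 1, 'wolf': 1}
Checking each candidate word (with clipping):
  'key' -> in reference (ref count 1, used 1/1) -> match (matches: 1)
  'artist' -> in reference (ref count 2, used 1/2) -> match (matches: 2)
  'big' -> not in reference -> no match (matches: 2)
  'chair' -> not in reference -> no match (matches: 2)
  'key' -> ref count 1 already used up (1/1) -> clipped, no match (matches: 2)
  'key' -> ref count 1 already used up (1/1) -> clipped, no match (matches: 2)
  'near' -> not in reference -> no match (matches: 2)
  'key' -> ref count 1 already used up (1/1) -> clipped, no match (matches: 2)
  'chair' -> not in reference -> no match (matches: 2)
Clipped matches: 2, Candidate length: 9
Precision = 2/9

2/9


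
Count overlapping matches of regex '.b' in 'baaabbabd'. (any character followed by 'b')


Pattern: .b means any character followed by 'b'.
Scanning 'baaabbabd' position-by-position:
  Pos 0: window 'ba' -> no
  Pos 1: window 'aa' -> no
  Pos 2: window 'aa' -> no
  Pos 3: window 'ab' -> MATCH
  Pos 4: window 'bb' -> MATCH
  Pos 5: window 'ba' -> no
  Pos 6: window 'ab' -> MATCH
  Pos 7: window 'bd' -> no
  Pos 8: window 'd' -> no
Total matches: 3

3


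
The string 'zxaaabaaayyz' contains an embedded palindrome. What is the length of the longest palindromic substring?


Scanning 'zxaaabaaayyz' for palindromic substrings.
Substring at positions 2-8: 'aaabaaa'.
Check: reverse('aaabaaa') = 'aaabaaa' -> palindrome confirmed.
Neighbouring characters ('x' / 'y') break symmetry, so it cannot extend further.
No longer palindromic substring exists; longest length = 7

7


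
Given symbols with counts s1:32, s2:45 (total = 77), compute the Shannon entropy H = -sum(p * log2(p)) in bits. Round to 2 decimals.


Computing entropy H = -sum(p_i * log2(p_i)):
  s1: p = 32/77 = 0.4156, -p*log2(p) = 0.5265
  s2: p = 45/77 = 0.5844, -p*log2(p) = 0.4529
H = sum of terms = 0.9794
Rounded to 2 decimals: 0.98

0.98


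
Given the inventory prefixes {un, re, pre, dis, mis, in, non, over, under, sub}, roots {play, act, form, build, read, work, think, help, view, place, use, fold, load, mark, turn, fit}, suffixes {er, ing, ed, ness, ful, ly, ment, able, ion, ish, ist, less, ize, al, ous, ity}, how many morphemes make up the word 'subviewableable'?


Segmenting 'subviewableable' against the inventory:
  'sub' -> prefix (morpheme 1)
  'view' -> root (morpheme 2)
  'able' -> suffix (morpheme 3)
  'able' -> suffix (morpheme 4)
Total morphemes: 4

4


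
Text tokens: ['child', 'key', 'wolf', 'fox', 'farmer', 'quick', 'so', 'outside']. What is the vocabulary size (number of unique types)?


Listing all tokens and tracking unique types:
  Token 1: 'child' -> NEW (unique so far: 1)
  Token 2: 'key' -> NEW (unique so far: 2)
  Token 3: 'wolf' -> NEW (unique so far: 3)
  Token 4: 'fox' -> NEW (unique so far: 4)
  Token 5: 'farmer' -> NEW (unique so far: 5)
  Token 6: 'quick' -> NEW (unique so far: 6)
  Token 7: 'so' -> NEW (unique so far: 7)
  Token 8: 'outside' -> NEW (unique so far: 8)
Unique types: ('child', 'farmer', 'fox', 'key', 'outside', 'quick', 'so', 'wolf')
Vocabulary size: 8

8


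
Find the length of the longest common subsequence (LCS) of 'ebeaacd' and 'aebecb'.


DP table for LCS of 'ebeaacd' and 'aebecb':
       a  e  b  e  c  b
    0  0  0  0  0  0  0
  e 0  0  1  1  1  1  1
  b 0  0  1  2  2  2  2
  e 0  0  1  2  3  3  3
  a 0  1  1  2  3  3  3
  a 0  1  1  2  3  3  3
  c 0  1  1  2  3  4  4
  d 0  1  1  2  3  4  4
LCS: 'ebec'
LCS length = 4

4


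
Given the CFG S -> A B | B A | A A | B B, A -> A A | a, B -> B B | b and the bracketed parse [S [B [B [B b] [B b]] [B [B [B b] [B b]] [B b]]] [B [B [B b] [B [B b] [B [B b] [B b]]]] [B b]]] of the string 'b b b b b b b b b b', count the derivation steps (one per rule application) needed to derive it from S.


Every bracketed nonterminal node [X ...] in the tree is produced by exactly one rule application.
Reading the tree off as a leftmost derivation:
  Step 1: S  =>  B B   (applied S -> B B)
  Step 2: B B  =>  B B B   (applied B -> B B)
  Step 3: B B B  =>  B B B B   (applied B -> B B)
  Step 4: B B B B  =>  b B B B   (applied B -> b)
  Step 5: b B B B  =>  b b B B   (applied B -> b)
  Step 6: b b B B  =>  b b B B B   (applied B -> B B)
  Step 7: b b B B B  =>  b b B B B B   (applied B -> B B)
  Step 8: b b B B B B  =>  b b b B B B   (applied B -> b)
  Step 9: b b b B B B  =>  b b b b B B   (applied B -> b)
  Step 10: b b b b B B  =>  b b b b b B   (applied B -> b)
  Step 11: b b b b b B  =>  b b b b b B B   (applied B -> B B)
  Step 12: b b b b b B B  =>  b b b b b B B B   (applied B -> B B)
  Step 13: b b b b b B B B  =>  b b b b b b B B   (applied B -> b)
  Step 14: b b b b b b B B  =>  b b b b b b B B B   (applied B -> B B)
  Step 15: b b b b b b B B B  =>  b b b b b b b B B   (applied B -> b)
  Step 16: b b b b b b b B B  =>  b b b b b b b B B B   (applied B -> B B)
  Step 17: b b b b b b b B B B  =>  b b b b b b b b B B   (applied B -> b)
  Step 18: b b b b b b b b B B  =>  b b b b b b b b b B   (applied B -> b)
  Step 19: b b b b b b b b b B  =>  b b b b b b b b b b   (applied B -> b)
Final yield: b b b b b b b b b b
Total rewrite steps: 19

19


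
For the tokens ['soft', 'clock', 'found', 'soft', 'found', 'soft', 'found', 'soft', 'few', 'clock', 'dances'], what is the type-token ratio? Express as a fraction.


Tokens: 11
Unique types: ('clock', 'dances', 'few', 'found', 'soft') = 5
TTR = 5/11
Already in lowest terms.

5/11


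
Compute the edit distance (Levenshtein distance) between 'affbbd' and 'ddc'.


Building DP table for s1='affbbd' (len 6) and s2='ddc' (len 3):
       d  d  c
    0  1  2  3
  a 1  1  2  3
  f 2  2  2  3
  f 3  3  3  3
  b 4  4  4  4
  b 5  5  5  5
  d 6  5  5  6
Edit distance = dp[6][3] = 6

6


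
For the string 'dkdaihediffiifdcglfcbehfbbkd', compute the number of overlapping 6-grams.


String 'dkdaihediffiifdcglfcbehfbbkd' has length L = 28.
Number of overlapping n-grams = L - n + 1
Substituting: 28 - 6 + 1 = 23

23


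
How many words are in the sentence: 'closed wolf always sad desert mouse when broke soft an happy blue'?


Counting words by splitting on spaces:
  Word 1: 'closed'
  Word 2: 'wolf'
  Word 3: 'always'
  Word 4: 'sad'
  Word 5: 'desert'
  Word 6: 'mouse'
  Word 7: 'when'
  Word 8: 'broke'
  Word 9: 'soft'
  Word 10: 'an'
  Word 11: 'happy'
  Word 12: 'blue'
Total words: 12

12


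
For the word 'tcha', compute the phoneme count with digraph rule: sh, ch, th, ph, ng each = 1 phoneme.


Parsing 'tcha' greedily, digraphs first:
  't' -> consonant phoneme (phonemes so far: 1)
  'ch' -> digraph (1 consonant phoneme) (phonemes so far: 2)
  'a' -> vowel phoneme (phonemes so far: 3)
Total phonemes: 3

3


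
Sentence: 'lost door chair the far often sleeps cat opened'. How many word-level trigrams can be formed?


Word trigrams from [9] words:
  Trigram 1: (lost door chair)
  Trigram 2: (door chair the)
  Trigram 3: (chair the far)
  Trigram 4: (the far often)
  Trigram 5: (far often sleeps)
  Trigram 6: (often sleeps cat)
  Trigram 7: (sleeps cat opened)
Total word trigrams: 9 - 2 = 7

7


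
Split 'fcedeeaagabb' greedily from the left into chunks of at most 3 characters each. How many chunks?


'fcedeeaagabb' has 12 characters.
Chunking with max size 3:
  Chunk 1: 'fce' (positions 0-2)
  Chunk 2: 'dee' (positions 3-5)
  Chunk 3: 'aag' (positions 6-8)
  Chunk 4: 'abb' (positions 9-11)
Total chunks: ceil(12 / 3) = 4

4


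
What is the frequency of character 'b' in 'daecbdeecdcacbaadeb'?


Scanning 'daecbdeecdcacbaadeb' for 'b':
  Position 4: 'b' -> MATCH (count: 1)
  Position 13: 'b' -> MATCH (count: 2)
  Position 18: 'b' -> MATCH (count: 3)
Total occurrences of 'b': 3

3


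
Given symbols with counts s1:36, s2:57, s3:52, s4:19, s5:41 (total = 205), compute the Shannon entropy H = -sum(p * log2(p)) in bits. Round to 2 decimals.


Computing entropy H = -sum(p_i * log2(p_i)):
  s1: p = 36/205 = 0.1756, -p*log2(p) = 0.4407
  s2: p = 57/205 = 0.2780, -p*log2(p) = 0.5134
  s3: p = 52/205 = 0.2537, -p*log2(p) = 0.5020
  s4: p = 19/205 = 0.0927, -p*log2(p) = 0.3180
  s5: p = 41/205 = 0.2000, -p*log2(p) = 0.4644
H = sum of terms = 2.2385
Rounded to 2 decimals: 2.24

2.24


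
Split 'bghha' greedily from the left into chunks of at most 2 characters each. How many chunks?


'bghha' has 5 characters.
Chunking with max size 2:
  Chunk 1: 'bg' (positions 0-1)
  Chunk 2: 'hh' (positions 2-3)
  Chunk 3: 'a' (positions 4-4)
Total chunks: ceil(5 / 2) = 3

3


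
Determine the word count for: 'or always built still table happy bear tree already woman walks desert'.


Counting words by splitting on spaces:
  Word 1: 'or'
  Word 2: 'always'
  Word 3: 'built'
  Word 4: 'still'
  Word 5: 'table'
  Word 6: 'happy'
  Word 7: 'bear'
  Word 8: 'tree'
  Word 9: 'already'
  Word 10: 'woman'
  Word 11: 'walks'
  Word 12: 'desert'
Total words: 12

12


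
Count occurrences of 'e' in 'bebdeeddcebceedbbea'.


Scanning 'bebdeeddcebceedbbea' for 'e':
  Position 1: 'e' -> MATCH (count: 1)
  Position 4: 'e' -> MATCH (count: 2)
  Position 5: 'e' -> MATCH (count: 3)
  Position 9: 'e' -> MATCH (count: 4)
  Position 12: 'e' -> MATCH (count: 5)
  Position 13: 'e' -> MATCH (count: 6)
  Position 17: 'e' -> MATCH (count: 7)
Total occurrences of 'e': 7

7


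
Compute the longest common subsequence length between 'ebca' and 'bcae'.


DP table for LCS of 'ebca' and 'bcae':
       b  c  a  e
    0  0  0  0  0
  e 0  0  0  0  1
  b 0  1  1  1  1
  c 0  1  2  2  2
  a 0  1  2  3  3
LCS: 'bca'
LCS length = 3

3


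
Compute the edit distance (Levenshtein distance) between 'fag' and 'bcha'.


Building DP table for s1='fag' (len 3) and s2='bcha' (len 4):
       b  c  h  a
    0  1  2  3  4
  f 1  1  2  3  4
  a 2  2  2  3  3
  g 3  3  3  3  4
Edit distance = dp[3][4] = 4

4


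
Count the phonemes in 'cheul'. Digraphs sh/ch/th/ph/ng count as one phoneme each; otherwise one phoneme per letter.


Parsing 'cheul' greedily, digraphs first:
  'ch' -> digraph (1 consonant phoneme) (phonemes so far: 1)
  'e' -> vowel phoneme (phonemes so far: 2)
  'u' -> vowel phoneme (phonemes so far: 3)
  'l' -> consonant phoneme (phonemes so far: 4)
Total phonemes: 4

4


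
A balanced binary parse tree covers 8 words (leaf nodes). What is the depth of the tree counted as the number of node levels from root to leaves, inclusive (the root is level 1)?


In a balanced binary tree with n leaves the deepest leaf is ceil(log2(n)) edges below the root,
so counting node levels inclusive of root and leaves gives ceil(log2(n)) + 1 levels.
log2(8) = 3.0000
ceil(3.0000) = 3
levels = 3 + 1 = 4

4


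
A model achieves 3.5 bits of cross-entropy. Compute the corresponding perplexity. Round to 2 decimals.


Perplexity formula: PP = 2^H
H = 3.5
PP = 2^3.5
Decompose: 2^3.5 = 2^3 * 2^0.5 = 2^3 * sqrt(2)
2^3 = 8, sqrt(2) ~ 1.4142136
PP ~ 8 * 1.4142136 = 11.3137088
Rounded to 2 decimals: 11.31

11.31


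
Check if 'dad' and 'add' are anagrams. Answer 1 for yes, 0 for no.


Sort characters of 'dad': 'add'
Sort characters of 'add': 'add'
Sorted forms match -> they ARE anagrams
Result: 1

1


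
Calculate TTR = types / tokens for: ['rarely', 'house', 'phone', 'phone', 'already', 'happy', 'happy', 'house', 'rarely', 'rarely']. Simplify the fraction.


Tokens: 10
Unique types: ('already', 'happy', 'house', 'phone', 'rarely') = 5
TTR = 5/10
Simplify: divide both by 5 -> 1/2
TTR = 1/2

1/2


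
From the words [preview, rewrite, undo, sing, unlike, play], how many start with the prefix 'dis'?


Checking each word for prefix 'dis':
  'preview' -> no (count: 0)
  'rewrite' -> no (count: 0)
  'undo' -> no (count: 0)
  'sing' -> no (count: 0)
  'unlike' -> no (count: 0)
  'play' -> no (count: 0)
Total with prefix 'dis': 0

0


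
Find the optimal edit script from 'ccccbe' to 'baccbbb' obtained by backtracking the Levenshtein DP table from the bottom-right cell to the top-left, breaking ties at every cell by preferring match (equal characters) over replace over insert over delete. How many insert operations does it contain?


Edit distance = 4. Backtracking from cell (6, 7) with preference match > replace > insert > delete,
then listing the resulting alignment 'ccccbe' -> 'baccbbb' left to right:
  Step 1: insert 'b' [insertion #1]
  Step 2: replace c->a
  Step 3: keep 'c'
  Step 4: keep 'c'
  Step 5: replace c->b
  Step 6: keep 'b'
  Step 7: replace e->b
Total insertions: 1

1


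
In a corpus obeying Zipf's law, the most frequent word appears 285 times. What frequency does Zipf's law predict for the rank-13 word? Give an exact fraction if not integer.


Zipf's law: freq(rank) = f1 / rank
f1 = 285, rank = 13
freq = 285 / 13
GCD(285, 13) = 1
Simplified: 285/13

285/13


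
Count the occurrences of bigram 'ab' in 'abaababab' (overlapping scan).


Scanning 'abaababab' for bigram 'ab':
  Position 0: 'ab' -> MATCH
  Position 1: 'ba' -> no
  Position 2: 'aa' -> no
  Position 3: 'ab' -> MATCH
  Position 4: 'ba' -> no
  Position 5: 'ab' -> MATCH
  Position 6: 'ba' -> no
  Position 7: 'ab' -> MATCH
Total matches: 4

4


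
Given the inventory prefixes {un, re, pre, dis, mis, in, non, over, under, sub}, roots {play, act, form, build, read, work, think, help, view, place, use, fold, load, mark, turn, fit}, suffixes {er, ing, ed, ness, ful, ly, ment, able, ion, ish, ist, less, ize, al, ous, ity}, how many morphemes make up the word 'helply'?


Segmenting 'helply' against the inventory:
  'help' -> root (morpheme 1)
  'ly' -> suffix (morpheme 2)
Total morphemes: 2

2


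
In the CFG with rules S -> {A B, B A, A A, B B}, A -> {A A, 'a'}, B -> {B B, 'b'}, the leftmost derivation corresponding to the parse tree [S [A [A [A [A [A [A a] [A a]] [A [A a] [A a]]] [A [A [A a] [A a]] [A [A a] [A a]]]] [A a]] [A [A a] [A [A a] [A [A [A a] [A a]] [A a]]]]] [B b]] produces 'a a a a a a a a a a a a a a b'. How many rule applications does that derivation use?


Every bracketed nonterminal node [X ...] in the tree is produced by exactly one rule application.
Reading the tree off as a leftmost derivation:
  Step 1: S  =>  A B   (applied S -> A B)
  Step 2: A B  =>  A A B   (applied A -> A A)
  Step 3: A A B  =>  A A A B   (applied A -> A A)
  Step 4: A A A B  =>  A A A A B   (applied A -> A A)
  Step 5: A A A A B  =>  A A A A A B   (applied A -> A A)
  Step 6: A A A A A B  =>  A A A A A A B   (applied A -> A A)
  Step 7: A A A A A A B  =>  a A A A A A B   (applied A -> a)
  Step 8: a A A A A A B  =>  a a A A A A B   (applied A -> a)
  Step 9: a a A A A A B  =>  a a A A A A A B   (applied A -> A A)
  Step 10: a a A A A A A B  =>  a a a A A A A B   (applied A -> a)
  Step 11: a a a A A A A B  =>  a a a a A A A B   (applied A -> a)
  Step 12: a a a a A A A B  =>  a a a a A A A A B   (applied A -> A A)
  Step 13: a a a a A A A A B  =>  a a a a A A A A A B   (applied A -> A A)
  Step 14: a a a a A A A A A B  =>  a a a a a A A A A B   (applied A -> a)
  Step 15: a a a a a A A A A B  =>  a a a a a a A A A B   (applied A -> a)
  Step 16: a a a a a a A A A B  =>  a a a a a a A A A A B   (applied A -> A A)
  Step 17: a a a a a a A A A A B  =>  a a a a a a a A A A B   (applied A -> a)
  Step 18: a a a a a a a A A A B  =>  a a a a a a a a A A B   (applied A -> a)
  Step 19: a a a a a a a a A A B  =>  a a a a a a a a a A B   (applied A -> a)
  Step 20: a a a a a a a a a A B  =>  a a a a a a a a a A A B   (applied A -> A A)
  Step 21: a a a a a a a a a A A B  =>  a a a a a a a a a a A B   (applied A -> a)
  Step 22: a a a a a a a a a a A B  =>  a a a a a a a a a a A A B   (applied A -> A A)
  Step 23: a a a a a a a a a a A A B  =>  a a a a a a a a a a a A B   (applied A -> a)
  Step 24: a a a a a a a a a a a A B  =>  a a a a a a a a a a a A A B   (applied A -> A A)
  Step 25: a a a a a a a a a a a A A B  =>  a a a a a a a a a a a A A A B   (applied A -> A A)
  Step 26: a a a a a a a a a a a A A A B  =>  a a a a a a a a a a a a A A B   (applied A -> a)
  Step 27: a a a a a a a a a a a a A A B  =>  a a a a a a a a a a a a a A B   (applied A -> a)
  Step 28: a a a a a a a a a a a a a A B  =>  a a a a a a a a a a a a a a B   (applied A -> a)
  Step 29: a a a a a a a a a a a a a a B  =>  a a a a a a a a a a a a a a b   (applied B -> b)
Final yield: a a a a a a a a a a a a a a b
Total rewrite steps: 29

29


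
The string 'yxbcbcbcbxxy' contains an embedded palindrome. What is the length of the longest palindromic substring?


Scanning 'yxbcbcbcbxxy' for palindromic substrings.
Substring at positions 1-9: 'xbcbcbcbx'.
Check: reverse('xbcbcbcbx') = 'xbcbcbcbx' -> palindrome confirmed.
Neighbouring characters ('y' / 'x') break symmetry, so it cannot extend further.
No longer palindromic substring exists; longest length = 9

9


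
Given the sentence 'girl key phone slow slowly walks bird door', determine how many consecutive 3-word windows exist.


Word trigrams from [8] words:
  Trigram 1: (girl key phone)
  Trigram 2: (key phone slow)
  Trigram 3: (phone slow slowly)
  Trigram 4: (slow slowly walks)
  Trigram 5: (slowly walks bird)
  Trigram 6: (walks bird door)
Total word trigrams: 8 - 2 = 6

6


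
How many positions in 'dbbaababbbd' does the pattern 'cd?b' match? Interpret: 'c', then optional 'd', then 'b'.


Pattern: cd?b means 'c', then optional 'd', then 'b'.
Scanning 'dbbaababbbd' position-by-position:
  Pos 0: window 'dbb' -> no
  Pos 1: window 'bba' -> no
  Pos 2: window 'baa' -> no
  Pos 3: window 'aab' -> no
  Pos 4: window 'aba' -> no
  Pos 5: window 'bab' -> no
  Pos 6: window 'abb' -> no
  Pos 7: window 'bbb' -> no
  Pos 8: window 'bbd' -> no
  Pos 9: window 'bd' -> no
  Pos 10: window 'd' -> no
Total matches: 0

0


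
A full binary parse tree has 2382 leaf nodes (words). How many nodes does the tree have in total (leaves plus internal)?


Leaf nodes (terminals): 2382
Internal nodes = n - 1 = 2382 - 1 = 2381
Total = leaves + internal = 2382 + 2381 = 4763

4763


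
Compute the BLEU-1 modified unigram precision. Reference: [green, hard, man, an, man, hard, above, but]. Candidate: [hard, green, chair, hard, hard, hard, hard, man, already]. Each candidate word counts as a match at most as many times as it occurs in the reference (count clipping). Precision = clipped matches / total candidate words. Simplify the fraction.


Reference word counts: {'above': 1, 'an': 1, 'but': 1, 'green': 1, 'hard': 2, 'man': 2}
Checking each candidate word (with clipping):
  'hard' -> in reference (ref count 2, used 1/2) -> match (matches: 1)
  'green' -> in reference (ref count 1, used 1/1) -> match (matches: 2)
  'chair' -> not in reference -> no match (matches: 2)
  'hard' -> in reference (ref count 2, used 2/2) -> match (matches: 3)
  'hard' -> ref count 2 already used up (2/2) -> clipped, no match (matches: 3)
  'hard' -> ref count 2 already used up (2/2) -> clipped, no match (matches: 3)
  'hard' -> ref count 2 already used up (2/2) -> clipped, no match (matches: 3)
  'man' -> in reference (ref count 2, used 1/2) -> match (matches: 4)
  'already' -> not in reference -> no match (matches: 4)
Clipped matches: 4, Candidate length: 9
Precision = 4/9

4/9


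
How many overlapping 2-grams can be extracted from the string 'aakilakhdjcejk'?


String 'aakilakhdjcejk' has length L = 14.
Number of overlapping n-grams = L - n + 1
Substituting: 14 - 2 + 1 = 13

13


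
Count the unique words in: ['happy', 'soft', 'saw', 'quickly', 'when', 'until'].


Listing all tokens and tracking unique types:
  Token 1: 'happy' -> NEW (unique so far: 1)
  Token 2: 'soft' -> NEW (unique so far: 2)
  Token 3: 'saw' -> NEW (unique so far: 3)
  Token 4: 'quickly' -> NEW (unique so far: 4)
  Token 5: 'when' -> NEW (unique so far: 5)
  Token 6: 'until' -> NEW (unique so far: 6)
Unique types: ('happy', 'quickly', 'saw', 'soft', 'until', 'when')
Vocabulary size: 6

6


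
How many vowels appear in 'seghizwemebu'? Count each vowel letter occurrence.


Scanning each character of 'seghizwemebu':
  Position 1: 's' -> consonant (running count: 0)
  Position 2: 'e' -> vowel (running count: 1)
  Position 3: 'g' -> consonant (running count: 1)
  Position 4: 'h' -> consonant (running count: 1)
  Position 5: 'i' -> vowel (running count: 2)
  Position 6: 'z' -> consonant (running count: 2)
  Position 7: 'w' -> consonant (running count: 2)
  Position 8: 'e' -> vowel (running count: 3)
  Position 9: 'm' -> consonant (running count: 3)
  Position 10: 'e' -> vowel (running count: 4)
  Position 11: 'b' -> consonant (running count: 4)
  Position 12: 'u' -> vowel (running count: 5)
Total vowels: 5

5


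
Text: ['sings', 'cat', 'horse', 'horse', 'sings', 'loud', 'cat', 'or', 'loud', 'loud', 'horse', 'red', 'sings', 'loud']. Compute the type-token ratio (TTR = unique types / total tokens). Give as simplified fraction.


Tokens: 14
Unique types: ('cat', 'horse', 'loud', 'or', 'red', 'sings') = 6
TTR = 6/14
Simplify: divide both by 2 -> 3/7
TTR = 3/7

3/7


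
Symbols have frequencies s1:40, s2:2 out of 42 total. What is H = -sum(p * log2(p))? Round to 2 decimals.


Computing entropy H = -sum(p_i * log2(p_i)):
  s1: p = 40/42 = 0.9524, -p*log2(p) = 0.0670
  s2: p = 2/42 = 0.0476, -p*log2(p) = 0.2092
H = sum of terms = 0.2762
Rounded to 2 decimals: 0.28

0.28


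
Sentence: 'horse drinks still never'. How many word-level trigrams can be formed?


Word trigrams from [4] words:
  Trigram 1: (horse drinks still)
  Trigram 2: (drinks still never)
Total word trigrams: 4 - 2 = 2

2


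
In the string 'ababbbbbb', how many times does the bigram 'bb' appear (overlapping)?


Scanning 'ababbbbbb' for bigram 'bb':
  Position 0: 'ab' -> no
  Position 1: 'ba' -> no
  Position 2: 'ab' -> no
  Position 3: 'bb' -> MATCH
  Position 4: 'bb' -> MATCH
  Position 5: 'bb' -> MATCH
  Position 6: 'bb' -> MATCH
  Position 7: 'bb' -> MATCH
Total matches: 5

5


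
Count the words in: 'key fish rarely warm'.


Counting words by splitting on spaces:
  Word 1: 'key'
  Word 2: 'fish'
  Word 3: 'rarely'
  Word 4: 'warm'
Total words: 4

4


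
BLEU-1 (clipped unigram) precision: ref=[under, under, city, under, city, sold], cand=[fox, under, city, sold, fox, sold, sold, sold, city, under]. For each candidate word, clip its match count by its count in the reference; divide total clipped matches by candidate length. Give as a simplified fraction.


Reference word counts: {'city': 2, 'sold': 1, 'under': 3}
Checking each candidate word (with clipping):
  'fox' -> not in reference -> no match (matches: 0)
  'under' -> in reference (ref count 3, used 1/3) -> match (matches: 1)
  'city' -> in reference (ref count 2, used 1/2) -> match (matches: 2)
  'sold' -> in reference (ref count 1, used 1/1) -> match (matches: 3)
  'fox' -> not in reference -> no match (matches: 3)
  'sold' -> ref count 1 already used up (1/1) -> clipped, no match (matches: 3)
  'sold' -> ref count 1 already used up (1/1) -> clipped, no match (matches: 3)
  'sold' -> ref count 1 already used up (1/1) -> clipped, no match (matches: 3)
  'city' -> in reference (ref count 2, used 2/2) -> match (matches: 4)
  'under' -> in reference (ref count 3, used 2/3) -> match (matches: 5)
Clipped matches: 5, Candidate length: 10
Precision = 5/10 = 1/2

1/2


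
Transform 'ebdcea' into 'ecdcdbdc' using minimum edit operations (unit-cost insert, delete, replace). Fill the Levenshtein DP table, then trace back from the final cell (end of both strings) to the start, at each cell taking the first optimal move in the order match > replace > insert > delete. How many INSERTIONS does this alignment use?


Edit distance = 5. Backtracking from cell (6, 8) with preference match > replace > insert > delete,
then listing the resulting alignment 'ebdcea' -> 'ecdcdbdc' left to right:
  Step 1: keep 'e'
  Step 2: replace b->c
  Step 3: keep 'd'
  Step 4: keep 'c'
  Step 5: insert 'd' [insertion #1]
  Step 6: insert 'b' [insertion #2]
  Step 7: replace e->d
  Step 8: replace a->c
Total insertions: 2

2


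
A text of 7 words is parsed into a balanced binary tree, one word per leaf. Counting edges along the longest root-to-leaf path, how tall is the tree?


In a balanced binary tree with n leaves the deepest leaf is ceil(log2(n)) edges below the root.
log2(7) = 2.8074
ceil(2.8074) = 3
height (edges) = 3

3


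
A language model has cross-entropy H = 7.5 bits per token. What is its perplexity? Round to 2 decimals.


Perplexity formula: PP = 2^H
H = 7.5
PP = 2^7.5
Decompose: 2^7.5 = 2^7 * 2^0.5 = 2^7 * sqrt(2)
2^7 = 128, sqrt(2) ~ 1.4142136
PP ~ 128 * 1.4142136 = 181.0193408
Rounded to 2 decimals: 181.02

181.02


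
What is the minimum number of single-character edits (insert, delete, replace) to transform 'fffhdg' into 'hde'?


Building DP table for s1='fffhdg' (len 6) and s2='hde' (len 3):
       h  d  e
    0  1  2  3
  f 1  1  2  3
  f 2  2  2  3
  f 3  3  3  3
  h 4  3  4  4
  d 5  4  3  4
  g 6  5  4  4
Edit distance = dp[6][3] = 4

4


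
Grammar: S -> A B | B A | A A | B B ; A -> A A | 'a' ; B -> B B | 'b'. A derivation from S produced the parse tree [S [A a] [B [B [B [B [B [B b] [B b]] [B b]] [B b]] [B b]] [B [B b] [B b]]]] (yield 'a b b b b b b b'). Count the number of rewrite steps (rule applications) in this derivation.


Every bracketed nonterminal node [X ...] in the tree is produced by exactly one rule application.
Reading the tree off as a leftmost derivation:
  Step 1: S  =>  A B   (applied S -> A B)
  Step 2: A B  =>  a B   (applied A -> a)
  Step 3: a B  =>  a B B   (applied B -> B B)
  Step 4: a B B  =>  a B B B   (applied B -> B B)
  Step 5: a B B B  =>  a B B B B   (applied B -> B B)
  Step 6: a B B B B  =>  a B B B B B   (applied B -> B B)
  Step 7: a B B B B B  =>  a B B B B B B   (applied B -> B B)
  Step 8: a B B B B B B  =>  a b B B B B B   (applied B -> b)
  Step 9: a b B B B B B  =>  a b b B B B B   (applied B -> b)
  Step 10: a b b B B B B  =>  a b b b B B B   (applied B -> b)
  Step 11: a b b b B B B  =>  a b b b b B B   (applied B -> b)
  Step 12: a b b b b B B  =>  a b b b b b B   (applied B -> b)
  Step 13: a b b b b b B  =>  a b b b b b B B   (applied B -> B B)
  Step 14: a b b b b b B B  =>  a b b b b b b B   (applied B -> b)
  Step 15: a b b b b b b B  =>  a b b b b b b b   (applied B -> b)
Final yield: a b b b b b b b
Total rewrite steps: 15

15


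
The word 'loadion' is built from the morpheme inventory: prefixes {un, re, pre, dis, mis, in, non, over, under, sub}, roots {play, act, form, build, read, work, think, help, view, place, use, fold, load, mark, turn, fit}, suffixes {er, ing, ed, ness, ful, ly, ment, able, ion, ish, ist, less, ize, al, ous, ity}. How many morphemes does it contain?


Segmenting 'loadion' against the inventory:
  'load' -> root (morpheme 1)
  'ion' -> suffix (morpheme 2)
Total morphemes: 2

2


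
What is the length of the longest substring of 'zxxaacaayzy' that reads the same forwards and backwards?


Scanning 'zxxaacaayzy' for palindromic substrings.
Substring at positions 3-7: 'aacaa'.
Check: reverse('aacaa') = 'aacaa' -> palindrome confirmed.
Neighbouring characters ('x' / 'y') break symmetry, so it cannot extend further.
No longer palindromic substring exists; longest length = 5

5


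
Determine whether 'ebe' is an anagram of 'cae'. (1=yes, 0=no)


Sort characters of 'ebe': 'bee'
Sort characters of 'cae': 'ace'
Sorted forms differ -> they are NOT anagrams
Result: 0

0


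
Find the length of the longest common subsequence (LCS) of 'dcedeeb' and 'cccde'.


DP table for LCS of 'dcedeeb' and 'cccde':
       c  c  c  d  e
    0  0  0  0  0  0
  d 0  0  0  0  1  1
  c 0  1  1  1  1  1
  e 0  1  1  1  1  2
  d 0  1  1  1  2  2
  e 0  1  1  1  2  3
  e 0  1  1  1  2  3
  b 0  1  1  1  2  3
LCS: 'cde'
LCS length = 3

3


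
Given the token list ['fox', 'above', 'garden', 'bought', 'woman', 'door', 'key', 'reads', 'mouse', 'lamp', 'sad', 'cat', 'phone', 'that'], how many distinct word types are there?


Listing all tokens and tracking unique types:
  Token 1: 'fox' -> NEW (unique so far: 1)
  Token 2: 'above' -> NEW (unique so far: 2)
  Token 3: 'garden' -> NEW (unique so far: 3)
  Token 4: 'bought' -> NEW (unique so far: 4)
  Token 5: 'woman' -> NEW (unique so far: 5)
  Token 6: 'door' -> NEW (unique so far: 6)
  Token 7: 'key' -> NEW (unique so far: 7)
  Token 8: 'reads' -> NEW (unique so far: 8)
  Token 9: 'mouse' -> NEW (unique so far: 9)
  Token 10: 'lamp' -> NEW (unique so far: 10)
  Token 11: 'sad' -> NEW (unique so far: 11)
  Token 12: 'cat' -> NEW (unique so far: 12)
  Token 13: 'phone' -> NEW (unique so far: 13)
  Token 14: 'that' -> NEW (unique so far: 14)
Unique types: ('above', 'bought', 'cat', 'door', 'fox', 'garden', 'key', 'lamp', 'mouse', 'phone', 'reads', 'sad', 'that', 'woman')
Vocabulary size: 14

14


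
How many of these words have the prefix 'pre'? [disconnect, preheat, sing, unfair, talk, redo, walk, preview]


Checking each word for prefix 'pre':
  'disconnect' -> no (count: 0)
  'preheat' -> YES, starts with 'pre' (count: 1)
  'sing' -> no (count: 1)
  'unfair' -> no (count: 1)
  'talk' -> no (count: 1)
  'redo' -> no (count: 1)
  'walk' -> no (count: 1)
  'preview' -> YES, starts with 'pre' (count: 2)
Total with prefix 'pre': 2

2


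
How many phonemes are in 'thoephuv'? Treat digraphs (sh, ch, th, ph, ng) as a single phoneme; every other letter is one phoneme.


Parsing 'thoephuv' greedily, digraphs first:
  'th' -> digraph (1 consonant phoneme) (phonemes so far: 1)
  'o' -> vowel phoneme (phonemes so far: 2)
  'e' -> vowel phoneme (phonemes so far: 3)
  'ph' -> digraph (1 consonant phoneme) (phonemes so far: 4)
  'u' -> vowel phoneme (phonemes so far: 5)
  'v' -> consonant phoneme (phonemes so far: 6)
Total phonemes: 6

6


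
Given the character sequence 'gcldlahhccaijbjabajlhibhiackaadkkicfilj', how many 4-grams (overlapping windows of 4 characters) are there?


String 'gcldlahhccaijbjabajlhibhiackaadkkicfilj' has length L = 39.
Number of overlapping n-grams = L - n + 1
Substituting: 39 - 4 + 1 = 36

36


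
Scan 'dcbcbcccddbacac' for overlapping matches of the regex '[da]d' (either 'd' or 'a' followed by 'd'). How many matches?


Pattern: [da]d means either 'd' or 'a' followed by 'd'.
Scanning 'dcbcbcccddbacac' position-by-position:
  Pos 0: window 'dc' -> no
  Pos 1: window 'cb' -> no
  Pos 2: window 'bc' -> no
  Pos 3: window 'cb' -> no
  Pos 4: window 'bc' -> no
  Pos 5: window 'cc' -> no
  Pos 6: window 'cc' -> no
  Pos 7: window 'cd' -> no
  Pos 8: window 'dd' -> MATCH
  Pos 9: window 'db' -> no
  Pos 10: window 'ba' -> no
  Pos 11: window 'ac' -> no
  Pos 12: window 'ca' -> no
  Pos 13: window 'ac' -> no
  Pos 14: window 'c' -> no
Total matches: 1

1


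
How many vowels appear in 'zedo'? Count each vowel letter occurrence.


Scanning each character of 'zedo':
  Position 1: 'z' -> consonant (running count: 0)
  Position 2: 'e' -> vowel (running count: 1)
  Position 3: 'd' -> consonant (running count: 1)
  Position 4: 'o' -> vowel (running count: 2)
Total vowels: 2

2


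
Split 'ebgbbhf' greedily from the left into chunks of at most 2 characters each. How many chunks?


'ebgbbhf' has 7 characters.
Chunking with max size 2:
  Chunk 1: 'eb' (positions 0-1)
  Chunk 2: 'gb' (positions 2-3)
  Chunk 3: 'bh' (positions 4-5)
  Chunk 4: 'f' (positions 6-6)
Total chunks: ceil(7 / 2) = 4

4


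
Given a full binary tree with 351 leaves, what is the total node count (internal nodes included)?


Leaf nodes (terminals): 351
Internal nodes = n - 1 = 351 - 1 = 350
Total = leaves + internal = 351 + 350 = 701

701


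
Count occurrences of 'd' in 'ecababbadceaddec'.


Scanning 'ecababbadceaddec' for 'd':
  Position 8: 'd' -> MATCH (count: 1)
  Position 12: 'd' -> MATCH (count: 2)
  Position 13: 'd' -> MATCH (count: 3)
Total occurrences of 'd': 3

3


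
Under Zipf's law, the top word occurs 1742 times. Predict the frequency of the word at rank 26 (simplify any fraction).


Zipf's law: freq(rank) = f1 / rank
f1 = 1742, rank = 26
freq = 1742 / 26
= 67

67


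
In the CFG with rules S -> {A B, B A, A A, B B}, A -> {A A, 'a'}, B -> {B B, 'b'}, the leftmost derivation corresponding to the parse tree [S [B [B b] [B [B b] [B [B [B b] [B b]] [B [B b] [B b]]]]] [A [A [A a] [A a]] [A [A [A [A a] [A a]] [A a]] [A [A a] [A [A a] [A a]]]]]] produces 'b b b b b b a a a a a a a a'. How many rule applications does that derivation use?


Every bracketed nonterminal node [X ...] in the tree is produced by exactly one rule application.
Reading the tree off as a leftmost derivation:
  Step 1: S  =>  B A   (applied S -> B A)
  Step 2: B A  =>  B B A   (applied B -> B B)
  Step 3: B B A  =>  b B A   (applied B -> b)
  Step 4: b B A  =>  b B B A   (applied B -> B B)
  Step 5: b B B A  =>  b b B A   (applied B -> b)
  Step 6: b b B A  =>  b b B B A   (applied B -> B B)
  Step 7: b b B B A  =>  b b B B B A   (applied B -> B B)
  Step 8: b b B B B A  =>  b b b B B A   (applied B -> b)
  Step 9: b b b B B A  =>  b b b b B A   (applied B -> b)
  Step 10: b b b b B A  =>  b b b b B B A   (applied B -> B B)
  Step 11: b b b b B B A  =>  b b b b b B A   (applied B -> b)
  Step 12: b b b b b B A  =>  b b b b b b A   (applied B -> b)
  Step 13: b b b b b b A  =>  b b b b b b A A   (applied A -> A A)
  Step 14: b b b b b b A A  =>  b b b b b b A A A   (applied A -> A A)
  Step 15: b b b b b b A A A  =>  b b b b b b a A A   (applied A -> a)
  Step 16: b b b b b b a A A  =>  b b b b b b a a A   (applied A -> a)
  Step 17: b b b b b b a a A  =>  b b b b b b a a A A   (applied A -> A A)
  Step 18: b b b b b b a a A A  =>  b b b b b b a a A A A   (applied A -> A A)
  Step 19: b b b b b b a a A A A  =>  b b b b b b a a A A A A   (applied A -> A A)
  Step 20: b b b b b b a a A A A A  =>  b b b b b b a a a A A A   (applied A -> a)
  Step 21: b b b b b b a a a A A A  =>  b b b b b b a a a a A A   (applied A -> a)
  Step 22: b b b b b b a a a a A A  =>  b b b b b b a a a a a A   (applied A -> a)
  Step 23: b b b b b b a a a a a A  =>  b b b b b b a a a a a A A   (applied A -> A A)
  Step 24: b b b b b b a a a a a A A  =>  b b b b b b a a a a a a A   (applied A -> a)
  Step 25: b b b b b b a a a a a a A  =>  b b b b b b a a a a a a A A   (applied A -> A A)
  Step 26: b b b b b b a a a a a a A A  =>  b b b b b b a a a a a a a A   (applied A -> a)
  Step 27: b b b b b b a a a a a a a A  =>  b b b b b b a a a a a a a a   (applied A -> a)
Final yield: b b b b b b a a a a a a a a
Total rewrite steps: 27

27


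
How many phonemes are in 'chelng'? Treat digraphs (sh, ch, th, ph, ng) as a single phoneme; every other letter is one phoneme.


Parsing 'chelng' greedily, digraphs first:
  'ch' -> digraph (1 consonant phoneme) (phonemes so far: 1)
  'e' -> vowel phoneme (phonemes so far: 2)
  'l' -> consonant phoneme (phonemes so far: 3)
  'ng' -> digraph (1 consonant phoneme) (phonemes so far: 4)
Total phonemes: 4

4


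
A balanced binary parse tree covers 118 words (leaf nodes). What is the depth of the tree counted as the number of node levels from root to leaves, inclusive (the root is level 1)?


In a balanced binary tree with n leaves the deepest leaf is ceil(log2(n)) edges below the root,
so counting node levels inclusive of root and leaves gives ceil(log2(n)) + 1 levels.
log2(118) = 6.8826
ceil(6.8826) = 7
levels = 7 + 1 = 8

8


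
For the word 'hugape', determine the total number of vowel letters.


Scanning each character of 'hugape':
  Position 1: 'h' -> consonant (running count: 0)
  Position 2: 'u' -> vowel (running count: 1)
  Position 3: 'g' -> consonant (running count: 1)
  Position 4: 'a' -> vowel (running count: 2)
  Position 5: 'p' -> consonant (running count: 2)
  Position 6: 'e' -> vowel (running count: 3)
Total vowels: 3

3


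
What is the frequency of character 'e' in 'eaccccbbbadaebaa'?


Scanning 'eaccccbbbadaebaa' for 'e':
  Position 0: 'e' -> MATCH (count: 1)
  Position 12: 'e' -> MATCH (count: 2)
Total occurrences of 'e': 2

2


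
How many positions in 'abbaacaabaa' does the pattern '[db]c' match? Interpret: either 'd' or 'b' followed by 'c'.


Pattern: [db]c means either 'd' or 'b' followed by 'c'.
Scanning 'abbaacaabaa' position-by-position:
  Pos 0: window 'ab' -> no
  Pos 1: window 'bb' -> no
  Pos 2: window 'ba' -> no
  Pos 3: window 'aa' -> no
  Pos 4: window 'ac' -> no
  Pos 5: window 'ca' -> no
  Pos 6: window 'aa' -> no
  Pos 7: window 'ab' -> no
  Pos 8: window 'ba' -> no
  Pos 9: window 'aa' -> no
  Pos 10: window 'a' -> no
Total matches: 0

0
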